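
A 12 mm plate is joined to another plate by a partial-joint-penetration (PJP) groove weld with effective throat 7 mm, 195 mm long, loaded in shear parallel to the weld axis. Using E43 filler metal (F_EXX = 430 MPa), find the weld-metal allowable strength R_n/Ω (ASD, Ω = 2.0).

R_n/Ω ≈ 176 kN

Effective throat (given) t_e = 7 mm.
A_we = 7 × 195 = 1365 mm².
F_nw = 0.6 F_EXX = 258 MPa.
R_n/Ω = (258 × 1365) / 2.0 × 10⁻³ = 176.1 kN.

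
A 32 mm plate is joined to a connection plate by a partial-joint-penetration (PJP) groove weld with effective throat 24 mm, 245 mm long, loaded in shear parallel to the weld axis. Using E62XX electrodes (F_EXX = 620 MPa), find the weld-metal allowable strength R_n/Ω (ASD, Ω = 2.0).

Effective throat (given) t_e = 24 mm.
A_we = 24 × 245 = 5880 mm².
F_nw = 0.6 F_EXX = 372 MPa.
R_n/Ω = (372 × 5880) / 2.0 × 10⁻³ = 1094 kN.

R_n/Ω ≈ 1090 kN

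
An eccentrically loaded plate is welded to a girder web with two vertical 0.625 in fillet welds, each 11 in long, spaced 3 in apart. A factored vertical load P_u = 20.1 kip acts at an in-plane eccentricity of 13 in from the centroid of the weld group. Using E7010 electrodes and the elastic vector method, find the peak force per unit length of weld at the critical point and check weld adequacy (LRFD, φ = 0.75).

f_max ≈ 5.8 kip/in; adequate

E70XX → F_EXX = 70 ksi.
Total weld length L_w = 22 in. Treat welds as unit-width lines.
Polar moment about centroid: J = 2[d³/12 + d(b/2)²] = 2[11³/12 + 11×1.5²] = 271.3 in³.
Direct shear f_v = P/L_w = 20.1 / 22 = 0.9136 kip/in (vertical).
Torsion M = P·e = 20.1 × 13 = 261.3 kip·in.
Critical point at (x, y) = (1.5, 5.5) from centroid. f_tx = M·y/J = 5.297 kip/in; f_ty = M·x/J = 1.445 kip/in.
Resultant f_max = √[f_tx² + (f_v + f_ty)²] = √[5.297² + (0.9136 + 1.445)²] = 5.798 kip/in.
Capacity per unit length: φr_n = 0.75 × 0.6 × 70 × (0.707 × 0.625) = 13.92 kip/in.
5.798 ≤ 13.92 → adequate.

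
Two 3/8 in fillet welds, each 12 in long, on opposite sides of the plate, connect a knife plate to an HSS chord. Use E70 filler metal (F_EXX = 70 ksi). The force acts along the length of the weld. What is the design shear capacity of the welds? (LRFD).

φR_n ≈ 200 kips

Effective throat t_e = 0.707 × 0.375 = 0.2651 in.
Total length L = 24 in; A_we = 0.2651 × 24 = 6.363 in².
F_nw = 0.6 F_EXX = 0.6 × 70 = 42 ksi.
φR_n = 0.75 × 42 × 6.363 = 200.4 kips.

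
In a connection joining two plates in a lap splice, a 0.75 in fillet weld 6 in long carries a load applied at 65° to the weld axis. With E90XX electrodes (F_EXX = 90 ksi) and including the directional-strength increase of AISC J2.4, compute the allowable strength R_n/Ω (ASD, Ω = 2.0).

t_e = 0.707 × 0.75 = 0.5302 in; A_we = 0.5302 × 6 = 3.181 in².
Directional factor: 1.0 + 0.5 sin^1.5(65°) = 1.431.
F_nw = 0.6 × 90 × 1.431 = 77.3 ksi.
R_n/Ω = (77.3 × 3.181) / 2.0 = 123 kip.

R_n/Ω ≈ 123 kip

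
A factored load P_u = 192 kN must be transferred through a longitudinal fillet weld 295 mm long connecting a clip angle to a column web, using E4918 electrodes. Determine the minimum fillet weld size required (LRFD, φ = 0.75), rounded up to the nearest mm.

E49XX → F_EXX = 490 MPa.
Total weld length L = 295 mm.
Required throat t_e = P_u / (φ × 0.6 F_EXX × L) = 192 / (0.75 × 0.6 × 490 × 295 × 10⁻³) = 2.952 mm.
Required leg w = t_e / 0.707 = 4.175 mm → use 5 mm.

w = 5 mm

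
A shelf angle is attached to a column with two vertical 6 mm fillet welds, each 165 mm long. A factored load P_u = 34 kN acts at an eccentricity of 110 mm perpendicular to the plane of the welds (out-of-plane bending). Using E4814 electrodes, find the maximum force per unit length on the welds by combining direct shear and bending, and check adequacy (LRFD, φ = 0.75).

f_max ≈ 425 N/mm; adequate

E48XX → F_EXX = 480 MPa.
L_w = 2 × 165 = 330 mm; section modulus (unit throat) S = 2 × L²/6 = 9075 mm².
Direct shear f_v = P/L_w = 34×10³/330 = 103 N/mm.
Moment M = P × e = 34×10³ × 110 = 3740000 N·mm; bending f_b = M/S = 412.1 N/mm.
f_max = √(f_v² + f_b²) = √(103² + 412.1²) = 424.8 N/mm.
φr_n = 0.75 × 0.6 × 480 × (0.707 × 6) = 916.3 N/mm → adequate.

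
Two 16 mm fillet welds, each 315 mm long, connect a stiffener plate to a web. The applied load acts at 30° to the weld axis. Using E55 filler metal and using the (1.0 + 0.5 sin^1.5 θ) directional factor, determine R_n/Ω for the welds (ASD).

R_n/Ω ≈ 1380 kN

E55XX → F_EXX = 550 MPa.
t_e = 0.707 × 16 = 11.31 mm; A_we = 11.31 × 630 = 7127 mm².
Directional factor: 1.0 + 0.5 sin^1.5(30°) = 1.177.
F_nw = 0.6 × 550 × 1.177 = 388.3 MPa.
R_n/Ω = (388.3 × 7127) / 2.0 × 10⁻³ = 1384 kN.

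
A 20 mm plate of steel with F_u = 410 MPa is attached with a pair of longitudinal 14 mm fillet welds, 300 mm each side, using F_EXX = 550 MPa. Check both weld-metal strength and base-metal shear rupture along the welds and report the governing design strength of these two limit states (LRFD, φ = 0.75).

φR_n ≈ 1470 kN (weld metal governs)

t_e = 0.707 × 14 = 9.898 mm; L = 600 mm.
Weld metal: φR_n = 0.75 × 0.6 × 550 × 9.898 × 600 × 10⁻³ = 1470 kN.
Base metal (shear rupture): φR_n = 0.75 × 0.6 × 410 × 20 × 600 × 10⁻³ = 2214 kN.
Governing: weld metal.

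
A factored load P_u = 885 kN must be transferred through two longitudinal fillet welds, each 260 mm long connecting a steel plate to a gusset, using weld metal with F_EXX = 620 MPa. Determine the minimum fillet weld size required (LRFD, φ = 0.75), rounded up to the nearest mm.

Total weld length L = 520 mm.
Required throat t_e = P_u / (φ × 0.6 F_EXX × L) = 885 / (0.75 × 0.6 × 620 × 520 × 10⁻³) = 6.1 mm.
Required leg w = t_e / 0.707 = 8.628 mm → use 9 mm.

w = 9 mm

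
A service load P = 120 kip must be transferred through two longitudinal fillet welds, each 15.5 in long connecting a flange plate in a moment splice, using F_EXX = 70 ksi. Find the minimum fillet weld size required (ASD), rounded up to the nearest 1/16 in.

w = 5/16 in

Total weld length L = 31 in.
Required throat t_e = P × Ω / (0.6 F_EXX × L) = 120 × 2.0 / (0.6 × 70 × 31) = 0.1843 in.
Required leg w = t_e / 0.707 = 0.2607 in → use 5/16 in.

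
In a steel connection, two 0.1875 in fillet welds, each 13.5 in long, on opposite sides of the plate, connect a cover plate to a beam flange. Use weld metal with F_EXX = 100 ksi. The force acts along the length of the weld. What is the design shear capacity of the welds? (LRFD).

φR_n ≈ 161 kips

Effective throat t_e = 0.707 × 0.1875 = 0.1326 in.
Total length L = 27 in; A_we = 0.1326 × 27 = 3.579 in².
F_nw = 0.6 F_EXX = 0.6 × 100 = 60 ksi.
φR_n = 0.75 × 60 × 3.579 = 161.1 kips.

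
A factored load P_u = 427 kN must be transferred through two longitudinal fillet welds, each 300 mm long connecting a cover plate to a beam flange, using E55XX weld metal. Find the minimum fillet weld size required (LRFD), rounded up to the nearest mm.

E55XX → F_EXX = 550 MPa.
Total weld length L = 600 mm.
Required throat t_e = P_u / (φ × 0.6 F_EXX × L) = 427 / (0.75 × 0.6 × 550 × 600 × 10⁻³) = 2.875 mm.
Required leg w = t_e / 0.707 = 4.067 mm → use 5 mm.

w = 5 mm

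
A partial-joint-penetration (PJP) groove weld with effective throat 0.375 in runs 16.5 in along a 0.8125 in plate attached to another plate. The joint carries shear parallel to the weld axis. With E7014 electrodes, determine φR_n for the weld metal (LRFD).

φR_n ≈ 195 kips

E70XX → F_EXX = 70 ksi.
Effective throat (given) t_e = 0.375 in.
A_we = 0.375 × 16.5 = 6.188 in².
F_nw = 0.6 F_EXX = 42 ksi.
φR_n = 0.75 × 42 × 6.188 = 194.9 kips.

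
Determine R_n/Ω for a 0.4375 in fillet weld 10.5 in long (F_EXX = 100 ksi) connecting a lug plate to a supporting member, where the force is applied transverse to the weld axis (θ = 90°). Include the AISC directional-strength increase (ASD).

t_e = 0.707 × 0.4375 = 0.3093 in; A_we = 0.3093 × 10.5 = 3.248 in².
Directional factor: 1.0 + 0.5 sin^1.5(90°) = 1.5.
F_nw = 0.6 × 100 × 1.5 = 90 ksi.
R_n/Ω = (90 × 3.248) / 2.0 = 146.2 kips.

R_n/Ω ≈ 146 kips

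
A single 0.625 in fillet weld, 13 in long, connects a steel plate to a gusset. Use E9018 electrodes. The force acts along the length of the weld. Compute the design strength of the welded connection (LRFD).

E90XX → F_EXX = 90 ksi.
Effective throat t_e = 0.707 × 0.625 = 0.4419 in.
Total length L = 13 in; A_we = 0.4419 × 13 = 5.744 in².
F_nw = 0.6 F_EXX = 0.6 × 90 = 54 ksi.
φR_n = 0.75 × 54 × 5.744 = 232.6 kips.

φR_n ≈ 233 kips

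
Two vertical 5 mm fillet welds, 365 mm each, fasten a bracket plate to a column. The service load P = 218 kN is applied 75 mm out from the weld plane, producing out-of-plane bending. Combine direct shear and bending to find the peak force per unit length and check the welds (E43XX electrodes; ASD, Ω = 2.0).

f_max ≈ 474 N/mm; NOT adequate

E43XX → F_EXX = 430 MPa.
L_w = 2 × 365 = 730 mm; section modulus (unit throat) S = 2 × L²/6 = 44410 mm².
Direct shear f_v = P/L_w = 218×10³/730 = 298.6 N/mm.
Moment M = P × e = 218×10³ × 75 = 16350000 N·mm; bending f_b = M/S = 368.2 N/mm.
f_max = √(f_v² + f_b²) = √(298.6² + 368.2²) = 474.1 N/mm.
r_n/Ω = (1/2.0) × 0.6 × 430 × (0.707 × 5) = 456 N/mm → NOT adequate.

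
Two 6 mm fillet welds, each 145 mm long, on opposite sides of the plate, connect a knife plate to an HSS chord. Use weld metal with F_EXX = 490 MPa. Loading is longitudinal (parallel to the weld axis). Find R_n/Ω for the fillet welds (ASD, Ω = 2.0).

R_n/Ω ≈ 181 kN

Effective throat t_e = 0.707 × 6 = 4.242 mm.
Total length L = 290 mm; A_we = 4.242 × 290 = 1230 mm².
F_nw = 0.6 F_EXX = 0.6 × 490 = 294 MPa.
R_n = 294 × 1230 × 10⁻³ = 361.7 kN; R_n/Ω = 361.7/2.0 = 180.8 kN.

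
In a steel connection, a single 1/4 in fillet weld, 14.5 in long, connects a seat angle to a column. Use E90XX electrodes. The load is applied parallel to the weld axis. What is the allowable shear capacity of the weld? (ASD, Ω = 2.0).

R_n/Ω ≈ 69.2 kips

E90XX → F_EXX = 90 ksi.
Effective throat t_e = 0.707 × 0.25 = 0.1767 in.
Total length L = 14.5 in; A_we = 0.1767 × 14.5 = 2.563 in².
F_nw = 0.6 F_EXX = 0.6 × 90 = 54 ksi.
R_n = 54 × 2.563 = 138.4 kips; R_n/Ω = 138.4/2.0 = 69.2 kips.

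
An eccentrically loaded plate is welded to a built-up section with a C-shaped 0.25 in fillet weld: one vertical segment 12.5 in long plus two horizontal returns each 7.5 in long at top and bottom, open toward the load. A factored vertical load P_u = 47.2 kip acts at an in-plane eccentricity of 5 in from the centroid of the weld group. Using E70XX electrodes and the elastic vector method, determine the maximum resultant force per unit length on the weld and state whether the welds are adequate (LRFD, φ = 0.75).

f_max ≈ 3.51 kip/in; adequate

E70XX → F_EXX = 70 ksi.
Total weld length L_w = 27.5 in. Treat welds as unit-width lines.
Centroid: x̄ = 2×7.5×3.75 / 27.5 = 2.045 in from the vertical weld.
Polar moment about centroid: J = I_x + I_y = [12.5³/12 + 2×7.5×6.25²] + [12.5×2.045² + 2(7.5³/12 + 7.5×1.705²)] = 914.9 in³.
Direct shear f_v = P/L_w = 47.2 / 27.5 = 1.716 kip/in (vertical).
Torsion M = P·e = 47.2 × 5 = 236 kip·in.
Critical point at (x, y) = (5.455, 6.25) from centroid. f_tx = M·y/J = 1.612 kip/in; f_ty = M·x/J = 1.407 kip/in.
Resultant f_max = √[f_tx² + (f_v + f_ty)²] = √[1.612² + (1.716 + 1.407)²] = 3.515 kip/in.
Capacity per unit length: φr_n = 0.75 × 0.6 × 70 × (0.707 × 0.25) = 5.568 kip/in.
3.515 ≤ 5.568 → adequate.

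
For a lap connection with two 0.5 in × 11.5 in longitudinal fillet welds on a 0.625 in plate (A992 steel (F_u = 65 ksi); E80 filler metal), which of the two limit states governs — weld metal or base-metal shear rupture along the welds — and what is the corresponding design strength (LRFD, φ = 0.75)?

E80XX → F_EXX = 80 ksi.
t_e = 0.707 × 0.5 = 0.3535 in; L = 23 in.
Weld metal: φR_n = 0.75 × 0.6 × 80 × 0.3535 × 23 = 292.7 kip.
Base metal (shear rupture): φR_n = 0.75 × 0.6 × 65 × 0.625 × 23 = 420.5 kip.
Governing: weld metal.

φR_n ≈ 293 kip (weld metal governs)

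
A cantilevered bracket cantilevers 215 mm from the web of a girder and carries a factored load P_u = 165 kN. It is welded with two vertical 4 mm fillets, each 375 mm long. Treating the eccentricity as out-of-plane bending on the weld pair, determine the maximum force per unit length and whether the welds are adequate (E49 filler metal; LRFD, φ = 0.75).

f_max ≈ 788 N/mm; NOT adequate

E49XX → F_EXX = 490 MPa.
L_w = 2 × 375 = 750 mm; section modulus (unit throat) S = 2 × L²/6 = 46880 mm².
Direct shear f_v = P/L_w = 165×10³/750 = 220 N/mm.
Moment M = P × e = 165×10³ × 215 = 35475000 N·mm; bending f_b = M/S = 756.8 N/mm.
f_max = √(f_v² + f_b²) = √(220² + 756.8²) = 788.1 N/mm.
φr_n = 0.75 × 0.6 × 490 × (0.707 × 4) = 623.6 N/mm → NOT adequate.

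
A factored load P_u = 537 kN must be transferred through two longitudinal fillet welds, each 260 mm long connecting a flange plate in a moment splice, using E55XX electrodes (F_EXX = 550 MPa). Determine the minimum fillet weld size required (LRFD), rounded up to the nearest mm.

w = 6 mm

Total weld length L = 520 mm.
Required throat t_e = P_u / (φ × 0.6 F_EXX × L) = 537 / (0.75 × 0.6 × 550 × 520 × 10⁻³) = 4.172 mm.
Required leg w = t_e / 0.707 = 5.902 mm → use 6 mm.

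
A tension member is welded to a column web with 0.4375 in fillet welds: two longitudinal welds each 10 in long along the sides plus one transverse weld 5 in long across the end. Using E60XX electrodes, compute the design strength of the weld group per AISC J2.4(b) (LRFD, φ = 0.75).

E60XX → F_EXX = 60 ksi.
t_e = 0.707 × 0.4375 = 0.3093 in.
R_nwl = 0.6 × 60 × 0.3093 × 20 = 222.7 kips (longitudinal, 2 welds).
R_nwt = 0.6 × 60 × 0.3093 × 5 = 55.68 kips (transverse, base value).
(i) R_nwl + R_nwt = 278.4 kips; (ii) 0.85 R_nwl + 1.5 R_nwt = 272.8 kips.
R_n = max = 278.4 kips [governs: (i)]; φR_n = 208.8 kips.

φR_n ≈ 209 kips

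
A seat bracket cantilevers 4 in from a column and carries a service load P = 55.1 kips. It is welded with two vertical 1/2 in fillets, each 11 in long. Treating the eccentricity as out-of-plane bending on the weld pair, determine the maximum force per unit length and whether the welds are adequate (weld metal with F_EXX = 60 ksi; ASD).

f_max ≈ 6.01 kip/in; adequate

L_w = 2 × 11 = 22 in; section modulus (unit throat) S = 2 × L²/6 = 40.33 in².
Direct shear f_v = P/L_w = 55.1/22 = 2.505 kip/in.
Moment M = P × e = 55.1 × 4 = 220.4 kip·in; bending f_b = M/S = 5.464 kip/in.
f_max = √(f_v² + f_b²) = √(2.505² + 5.464²) = 6.011 kip/in.
r_n/Ω = (1/2.0) × 0.6 × 60 × (0.707 × 0.5) = 6.363 kip/in → adequate.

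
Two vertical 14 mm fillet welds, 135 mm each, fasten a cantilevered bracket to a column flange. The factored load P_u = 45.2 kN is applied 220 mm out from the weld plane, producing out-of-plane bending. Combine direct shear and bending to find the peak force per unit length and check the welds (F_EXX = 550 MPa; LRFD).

f_max ≈ 1650 N/mm; adequate

L_w = 2 × 135 = 270 mm; section modulus (unit throat) S = 2 × L²/6 = 6075 mm².
Direct shear f_v = P/L_w = 45.2×10³/270 = 167.4 N/mm.
Moment M = P × e = 45.2×10³ × 220 = 9944000 N·mm; bending f_b = M/S = 1637 N/mm.
f_max = √(f_v² + f_b²) = √(167.4² + 1637²) = 1645 N/mm.
φr_n = 0.75 × 0.6 × 550 × (0.707 × 14) = 2450 N/mm → adequate.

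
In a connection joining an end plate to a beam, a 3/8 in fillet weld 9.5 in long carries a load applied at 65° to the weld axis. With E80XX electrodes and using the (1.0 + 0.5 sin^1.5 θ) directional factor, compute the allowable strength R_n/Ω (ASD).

E80XX → F_EXX = 80 ksi.
t_e = 0.707 × 0.375 = 0.2651 in; A_we = 0.2651 × 9.5 = 2.519 in².
Directional factor: 1.0 + 0.5 sin^1.5(65°) = 1.431.
F_nw = 0.6 × 80 × 1.431 = 68.71 ksi.
R_n/Ω = (68.71 × 2.519) / 2.0 = 86.53 kips.

R_n/Ω ≈ 86.5 kips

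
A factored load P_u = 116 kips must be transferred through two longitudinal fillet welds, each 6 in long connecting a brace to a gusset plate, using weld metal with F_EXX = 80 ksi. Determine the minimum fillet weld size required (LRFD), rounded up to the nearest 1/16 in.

w = 7/16 in

Total weld length L = 12 in.
Required throat t_e = P_u / (φ × 0.6 F_EXX × L) = 116 / (0.75 × 0.6 × 80 × 12) = 0.2685 in.
Required leg w = t_e / 0.707 = 0.3798 in → use 7/16 in.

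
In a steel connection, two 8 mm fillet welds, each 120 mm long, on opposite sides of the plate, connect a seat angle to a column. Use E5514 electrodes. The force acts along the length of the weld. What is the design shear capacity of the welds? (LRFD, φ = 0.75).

φR_n ≈ 336 kN

E55XX → F_EXX = 550 MPa.
Effective throat t_e = 0.707 × 8 = 5.656 mm.
Total length L = 240 mm; A_we = 5.656 × 240 = 1357 mm².
F_nw = 0.6 F_EXX = 0.6 × 550 = 330 MPa.
φR_n = 0.75 × 330 × 1357 × 10⁻³ = 336 kN.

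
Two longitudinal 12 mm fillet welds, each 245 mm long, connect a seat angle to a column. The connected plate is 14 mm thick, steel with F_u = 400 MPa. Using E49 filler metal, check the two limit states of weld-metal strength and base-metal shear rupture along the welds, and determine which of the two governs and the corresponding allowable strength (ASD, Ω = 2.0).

E49XX → F_EXX = 490 MPa.
t_e = 0.707 × 12 = 8.484 mm; L = 490 mm.
Weld metal: R_n/Ω = (1/2.0) × 0.6 × 490 × 8.484 × 490 × 10⁻³ = 611.1 kN.
Base metal (shear rupture): R_n/Ω = (1/2.0) × 0.6 × 400 × 14 × 490 × 10⁻³ = 823.2 kN.
Governing: weld metal.

R_n/Ω ≈ 611 kN (weld metal governs)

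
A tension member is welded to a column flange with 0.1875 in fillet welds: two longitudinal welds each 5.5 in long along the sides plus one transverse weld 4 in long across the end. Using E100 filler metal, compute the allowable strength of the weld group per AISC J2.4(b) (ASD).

E100XX → F_EXX = 100 ksi.
t_e = 0.707 × 0.1875 = 0.1326 in.
R_nwl = 0.6 × 100 × 0.1326 × 11 = 87.49 kip (longitudinal, 2 welds).
R_nwt = 0.6 × 100 × 0.1326 × 4 = 31.82 kip (transverse, base value).
(i) R_nwl + R_nwt = 119.3 kip; (ii) 0.85 R_nwl + 1.5 R_nwt = 122.1 kip.
R_n = max = 122.1 kip [governs: (ii)]; R_n/Ω = 61.05 kip.

R_n/Ω ≈ 61 kip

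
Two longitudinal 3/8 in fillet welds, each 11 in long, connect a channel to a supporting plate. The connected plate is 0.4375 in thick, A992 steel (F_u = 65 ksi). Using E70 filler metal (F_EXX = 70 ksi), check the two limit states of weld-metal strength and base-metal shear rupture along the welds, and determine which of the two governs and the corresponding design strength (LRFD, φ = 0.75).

φR_n ≈ 184 kip (weld metal governs)

t_e = 0.707 × 0.375 = 0.2651 in; L = 22 in.
Weld metal: φR_n = 0.75 × 0.6 × 70 × 0.2651 × 22 = 183.7 kip.
Base metal (shear rupture): φR_n = 0.75 × 0.6 × 65 × 0.4375 × 22 = 281.5 kip.
Governing: weld metal.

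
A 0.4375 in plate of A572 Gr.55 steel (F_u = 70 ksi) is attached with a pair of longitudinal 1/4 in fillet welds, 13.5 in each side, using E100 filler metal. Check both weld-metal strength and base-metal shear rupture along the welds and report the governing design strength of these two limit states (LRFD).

E100XX → F_EXX = 100 ksi.
t_e = 0.707 × 0.25 = 0.1767 in; L = 27 in.
Weld metal: φR_n = 0.75 × 0.6 × 100 × 0.1767 × 27 = 214.8 kip.
Base metal (shear rupture): φR_n = 0.75 × 0.6 × 70 × 0.4375 × 27 = 372.1 kip.
Governing: weld metal.

φR_n ≈ 215 kip (weld metal governs)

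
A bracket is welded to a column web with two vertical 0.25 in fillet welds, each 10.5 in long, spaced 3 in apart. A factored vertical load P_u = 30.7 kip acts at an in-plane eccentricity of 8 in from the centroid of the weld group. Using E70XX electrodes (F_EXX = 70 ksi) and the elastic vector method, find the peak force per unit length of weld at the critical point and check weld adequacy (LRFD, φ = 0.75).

Total weld length L_w = 21 in. Treat welds as unit-width lines.
Polar moment about centroid: J = 2[d³/12 + d(b/2)²] = 2[10.5³/12 + 10.5×1.5²] = 240.2 in³.
Direct shear f_v = P/L_w = 30.7 / 21 = 1.462 kip/in (vertical).
Torsion M = P·e = 30.7 × 8 = 245.6 kip·in.
Critical point at (x, y) = (1.5, 5.25) from centroid. f_tx = M·y/J = 5.368 kip/in; f_ty = M·x/J = 1.534 kip/in.
Resultant f_max = √[f_tx² + (f_v + f_ty)²] = √[5.368² + (1.462 + 1.534)²] = 6.148 kip/in.
Capacity per unit length: φr_n = 0.75 × 0.6 × 70 × (0.707 × 0.25) = 5.568 kip/in.
6.148 > 5.568 → NOT adequate.

f_max ≈ 6.15 kip/in; NOT adequate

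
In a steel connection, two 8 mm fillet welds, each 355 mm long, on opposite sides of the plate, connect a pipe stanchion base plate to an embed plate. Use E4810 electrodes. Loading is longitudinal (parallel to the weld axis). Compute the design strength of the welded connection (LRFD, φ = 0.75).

E48XX → F_EXX = 480 MPa.
Effective throat t_e = 0.707 × 8 = 5.656 mm.
Total length L = 710 mm; A_we = 5.656 × 710 = 4016 mm².
F_nw = 0.6 F_EXX = 0.6 × 480 = 288 MPa.
φR_n = 0.75 × 288 × 4016 × 10⁻³ = 867.4 kN.

φR_n ≈ 867 kN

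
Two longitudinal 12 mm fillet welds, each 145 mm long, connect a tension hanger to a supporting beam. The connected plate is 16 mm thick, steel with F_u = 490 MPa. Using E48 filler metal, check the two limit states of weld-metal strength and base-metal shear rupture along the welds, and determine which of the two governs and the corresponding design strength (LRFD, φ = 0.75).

E48XX → F_EXX = 480 MPa.
t_e = 0.707 × 12 = 8.484 mm; L = 290 mm.
Weld metal: φR_n = 0.75 × 0.6 × 480 × 8.484 × 290 × 10⁻³ = 531.4 kN.
Base metal (shear rupture): φR_n = 0.75 × 0.6 × 490 × 16 × 290 × 10⁻³ = 1023 kN.
Governing: weld metal.

φR_n ≈ 531 kN (weld metal governs)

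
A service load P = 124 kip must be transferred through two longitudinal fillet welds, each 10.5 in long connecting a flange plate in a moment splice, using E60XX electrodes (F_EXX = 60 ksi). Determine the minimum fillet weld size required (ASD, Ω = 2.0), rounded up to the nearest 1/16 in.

Total weld length L = 21 in.
Required throat t_e = P × Ω / (0.6 F_EXX × L) = 124 × 2.0 / (0.6 × 60 × 21) = 0.328 in.
Required leg w = t_e / 0.707 = 0.464 in → use 1/2 in.

w = 1/2 in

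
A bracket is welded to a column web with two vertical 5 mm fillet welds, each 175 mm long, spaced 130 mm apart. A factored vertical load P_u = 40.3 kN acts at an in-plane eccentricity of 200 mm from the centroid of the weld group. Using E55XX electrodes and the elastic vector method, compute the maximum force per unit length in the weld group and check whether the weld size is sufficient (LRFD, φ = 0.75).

E55XX → F_EXX = 550 MPa.
Total weld length L_w = 350 mm. Treat welds as unit-width lines.
Polar moment about centroid: J = 2[d³/12 + d(b/2)²] = 2[175³/12 + 175×65²] = 2372000 mm³.
Direct shear f_v = P/L_w = 40.3×10³ / 350 = 115.1 N/mm (vertical).
Torsion M = P·e = 40.3×10³ × 200 = 8060000 N·mm.
Critical point at (x, y) = (65, 87.5) from centroid. f_tx = M·y/J = 297.3 N/mm; f_ty = M·x/J = 220.9 N/mm.
Resultant f_max = √[f_tx² + (f_v + f_ty)²] = √[297.3² + (115.1 + 220.9)²] = 448.7 N/mm.
Capacity per unit length: φr_n = 0.75 × 0.6 × 550 × (0.707 × 5) = 874.9 N/mm.
448.7 ≤ 874.9 → adequate.

f_max ≈ 449 N/mm; adequate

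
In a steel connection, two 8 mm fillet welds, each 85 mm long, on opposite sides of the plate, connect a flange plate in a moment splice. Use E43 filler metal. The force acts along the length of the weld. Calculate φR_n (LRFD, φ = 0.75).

E43XX → F_EXX = 430 MPa.
Effective throat t_e = 0.707 × 8 = 5.656 mm.
Total length L = 170 mm; A_we = 5.656 × 170 = 961.5 mm².
F_nw = 0.6 F_EXX = 0.6 × 430 = 258 MPa.
φR_n = 0.75 × 258 × 961.5 × 10⁻³ = 186.1 kN.

φR_n ≈ 186 kN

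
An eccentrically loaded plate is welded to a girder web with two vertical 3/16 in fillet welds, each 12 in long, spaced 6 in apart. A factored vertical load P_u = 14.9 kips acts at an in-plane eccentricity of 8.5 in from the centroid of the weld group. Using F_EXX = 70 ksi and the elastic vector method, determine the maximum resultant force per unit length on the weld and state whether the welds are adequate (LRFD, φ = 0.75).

Total weld length L_w = 24 in. Treat welds as unit-width lines.
Polar moment about centroid: J = 2[d³/12 + d(b/2)²] = 2[12³/12 + 12×3²] = 504 in³.
Direct shear f_v = P/L_w = 14.9 / 24 = 0.6208 kip/in (vertical).
Torsion M = P·e = 14.9 × 8.5 = 126.65 kip·in.
Critical point at (x, y) = (3, 6) from centroid. f_tx = M·y/J = 1.508 kip/in; f_ty = M·x/J = 0.7539 kip/in.
Resultant f_max = √[f_tx² + (f_v + f_ty)²] = √[1.508² + (0.6208 + 0.7539)²] = 2.04 kip/in.
Capacity per unit length: φr_n = 0.75 × 0.6 × 70 × (0.707 × 0.1875) = 4.176 kip/in.
2.04 ≤ 4.176 → adequate.

f_max ≈ 2.04 kip/in; adequate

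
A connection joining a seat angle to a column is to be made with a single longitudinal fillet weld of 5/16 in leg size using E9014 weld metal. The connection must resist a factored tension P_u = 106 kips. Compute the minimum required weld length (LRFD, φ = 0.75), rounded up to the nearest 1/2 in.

L = 12 in

E90XX → F_EXX = 90 ksi.
Throat t_e = 0.707 × 0.3125 = 0.2209 in.
φr_n = 0.75 × 0.6 × 90 × 0.2209 = 8.948 kips/in.
L_req = P_u / φr_n = 106 / 8.948 = 11.85 in total.
Round up → use L = 12 in.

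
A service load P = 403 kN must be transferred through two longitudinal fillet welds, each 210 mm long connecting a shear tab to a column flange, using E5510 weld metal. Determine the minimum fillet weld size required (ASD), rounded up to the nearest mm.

w = 9 mm

E55XX → F_EXX = 550 MPa.
Total weld length L = 420 mm.
Required throat t_e = P × Ω / (0.6 F_EXX × L) = 403 × 2.0 / (0.6 × 550 × 420 × 10⁻³) = 5.815 mm.
Required leg w = t_e / 0.707 = 8.225 mm → use 9 mm.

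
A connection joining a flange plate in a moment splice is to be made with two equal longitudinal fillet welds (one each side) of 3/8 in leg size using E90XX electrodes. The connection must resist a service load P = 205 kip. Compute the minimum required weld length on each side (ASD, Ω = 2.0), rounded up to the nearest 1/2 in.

E90XX → F_EXX = 90 ksi.
Throat t_e = 0.707 × 0.375 = 0.2651 in.
r_n/Ω = (0.6 × 90 × 0.2651) / 2.0 = 7.158 kip/in.
L_req = P / (r_n/Ω) = 205 / 7.158 = 28.64 in total.
Per side: 28.64 / 2 = 14.32 in.
Round up → use L = 14.5 in on each side.

L = 14.5 in on each side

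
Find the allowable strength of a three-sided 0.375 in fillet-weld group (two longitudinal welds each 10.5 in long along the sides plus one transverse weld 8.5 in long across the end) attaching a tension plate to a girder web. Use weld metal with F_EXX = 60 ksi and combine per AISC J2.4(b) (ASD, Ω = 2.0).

R_n/Ω ≈ 146 kips

t_e = 0.707 × 0.375 = 0.2651 in.
R_nwl = 0.6 × 60 × 0.2651 × 21 = 200.4 kips (longitudinal, 2 welds).
R_nwt = 0.6 × 60 × 0.2651 × 8.5 = 81.13 kips (transverse, base value).
(i) R_nwl + R_nwt = 281.6 kips; (ii) 0.85 R_nwl + 1.5 R_nwt = 292.1 kips.
R_n = max = 292.1 kips [governs: (ii)]; R_n/Ω = 146 kips.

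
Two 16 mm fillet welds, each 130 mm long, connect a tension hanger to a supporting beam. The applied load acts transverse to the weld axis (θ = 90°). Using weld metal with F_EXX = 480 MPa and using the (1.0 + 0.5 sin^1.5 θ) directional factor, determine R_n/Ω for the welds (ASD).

t_e = 0.707 × 16 = 11.31 mm; A_we = 11.31 × 260 = 2941 mm².
Directional factor: 1.0 + 0.5 sin^1.5(90°) = 1.5.
F_nw = 0.6 × 480 × 1.5 = 432 MPa.
R_n/Ω = (432 × 2941) / 2.0 × 10⁻³ = 635.3 kN.

R_n/Ω ≈ 635 kN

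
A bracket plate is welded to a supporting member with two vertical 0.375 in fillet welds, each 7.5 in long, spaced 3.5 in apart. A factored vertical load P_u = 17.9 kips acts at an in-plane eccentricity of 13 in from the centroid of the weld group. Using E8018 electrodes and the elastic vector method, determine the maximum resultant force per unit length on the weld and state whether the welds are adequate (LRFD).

f_max ≈ 8.85 kip/in; adequate

E80XX → F_EXX = 80 ksi.
Total weld length L_w = 15 in. Treat welds as unit-width lines.
Polar moment about centroid: J = 2[d³/12 + d(b/2)²] = 2[7.5³/12 + 7.5×1.75²] = 116.2 in³.
Direct shear f_v = P/L_w = 17.9 / 15 = 1.193 kip/in (vertical).
Torsion M = P·e = 17.9 × 13 = 232.7 kip·in.
Critical point at (x, y) = (1.75, 3.75) from centroid. f_tx = M·y/J = 7.506 kip/in; f_ty = M·x/J = 3.503 kip/in.
Resultant f_max = √[f_tx² + (f_v + f_ty)²] = √[7.506² + (1.193 + 3.503)²] = 8.855 kip/in.
Capacity per unit length: φr_n = 0.75 × 0.6 × 80 × (0.707 × 0.375) = 9.544 kip/in.
8.855 ≤ 9.544 → adequate.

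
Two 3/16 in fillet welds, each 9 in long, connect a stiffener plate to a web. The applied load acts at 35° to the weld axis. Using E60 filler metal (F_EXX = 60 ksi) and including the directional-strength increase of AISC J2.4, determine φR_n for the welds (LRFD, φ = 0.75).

φR_n ≈ 78.4 kip

t_e = 0.707 × 0.1875 = 0.1326 in; A_we = 0.1326 × 18 = 2.386 in².
Directional factor: 1.0 + 0.5 sin^1.5(35°) = 1.217.
F_nw = 0.6 × 60 × 1.217 = 43.82 ksi.
φR_n = 0.75 × 43.82 × 2.386 = 78.42 kip.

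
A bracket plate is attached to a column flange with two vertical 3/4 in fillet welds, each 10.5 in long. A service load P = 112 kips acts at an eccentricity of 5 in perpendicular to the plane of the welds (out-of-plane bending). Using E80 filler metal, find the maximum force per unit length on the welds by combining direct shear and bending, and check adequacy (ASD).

f_max ≈ 16.1 kip/in; NOT adequate

E80XX → F_EXX = 80 ksi.
L_w = 2 × 10.5 = 21 in; section modulus (unit throat) S = 2 × L²/6 = 36.75 in².
Direct shear f_v = P/L_w = 112/21 = 5.333 kip/in.
Moment M = P × e = 112 × 5 = 560 kip·in; bending f_b = M/S = 15.24 kip/in.
f_max = √(f_v² + f_b²) = √(5.333² + 15.24²) = 16.14 kip/in.
r_n/Ω = (1/2.0) × 0.6 × 80 × (0.707 × 0.75) = 12.73 kip/in → NOT adequate.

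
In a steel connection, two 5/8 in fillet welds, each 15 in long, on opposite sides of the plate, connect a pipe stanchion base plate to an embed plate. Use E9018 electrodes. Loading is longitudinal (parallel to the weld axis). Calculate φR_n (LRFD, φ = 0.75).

E90XX → F_EXX = 90 ksi.
Effective throat t_e = 0.707 × 0.625 = 0.4419 in.
Total length L = 30 in; A_we = 0.4419 × 30 = 13.26 in².
F_nw = 0.6 F_EXX = 0.6 × 90 = 54 ksi.
φR_n = 0.75 × 54 × 13.26 = 536.9 kip.

φR_n ≈ 537 kip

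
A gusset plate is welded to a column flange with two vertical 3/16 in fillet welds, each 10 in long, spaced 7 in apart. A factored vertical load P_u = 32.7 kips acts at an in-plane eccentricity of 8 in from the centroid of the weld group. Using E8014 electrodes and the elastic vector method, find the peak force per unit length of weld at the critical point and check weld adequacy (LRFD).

E80XX → F_EXX = 80 ksi.
Total weld length L_w = 20 in. Treat welds as unit-width lines.
Polar moment about centroid: J = 2[d³/12 + d(b/2)²] = 2[10³/12 + 10×3.5²] = 411.7 in³.
Direct shear f_v = P/L_w = 32.7 / 20 = 1.635 kip/in (vertical).
Torsion M = P·e = 32.7 × 8 = 261.6 kip·in.
Critical point at (x, y) = (3.5, 5) from centroid. f_tx = M·y/J = 3.177 kip/in; f_ty = M·x/J = 2.224 kip/in.
Resultant f_max = √[f_tx² + (f_v + f_ty)²] = √[3.177² + (1.635 + 2.224)²] = 4.999 kip/in.
Capacity per unit length: φr_n = 0.75 × 0.6 × 80 × (0.707 × 0.1875) = 4.772 kip/in.
4.999 > 4.772 → NOT adequate.

f_max ≈ 5 kip/in; NOT adequate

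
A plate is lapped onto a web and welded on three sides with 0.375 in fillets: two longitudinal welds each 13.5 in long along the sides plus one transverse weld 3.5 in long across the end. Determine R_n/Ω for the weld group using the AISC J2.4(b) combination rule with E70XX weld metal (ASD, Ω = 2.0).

R_n/Ω ≈ 170 kip

E70XX → F_EXX = 70 ksi.
t_e = 0.707 × 0.375 = 0.2651 in.
R_nwl = 0.6 × 70 × 0.2651 × 27 = 300.7 kip (longitudinal, 2 welds).
R_nwt = 0.6 × 70 × 0.2651 × 3.5 = 38.97 kip (transverse, base value).
(i) R_nwl + R_nwt = 339.6 kip; (ii) 0.85 R_nwl + 1.5 R_nwt = 314 kip.
R_n = max = 339.6 kip [governs: (i)]; R_n/Ω = 169.8 kip.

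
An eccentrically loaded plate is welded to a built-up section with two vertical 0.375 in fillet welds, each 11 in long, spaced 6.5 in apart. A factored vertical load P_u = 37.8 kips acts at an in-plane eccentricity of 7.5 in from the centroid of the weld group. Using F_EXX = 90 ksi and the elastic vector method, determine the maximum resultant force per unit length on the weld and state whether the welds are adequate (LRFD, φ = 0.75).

Total weld length L_w = 22 in. Treat welds as unit-width lines.
Polar moment about centroid: J = 2[d³/12 + d(b/2)²] = 2[11³/12 + 11×3.25²] = 454.2 in³.
Direct shear f_v = P/L_w = 37.8 / 22 = 1.718 kip/in (vertical).
Torsion M = P·e = 37.8 × 7.5 = 283.5 kip·in.
Critical point at (x, y) = (3.25, 5.5) from centroid. f_tx = M·y/J = 3.433 kip/in; f_ty = M·x/J = 2.029 kip/in.
Resultant f_max = √[f_tx² + (f_v + f_ty)²] = √[3.433² + (1.718 + 2.029)²] = 5.082 kip/in.
Capacity per unit length: φr_n = 0.75 × 0.6 × 90 × (0.707 × 0.375) = 10.74 kip/in.
5.082 ≤ 10.74 → adequate.

f_max ≈ 5.08 kip/in; adequate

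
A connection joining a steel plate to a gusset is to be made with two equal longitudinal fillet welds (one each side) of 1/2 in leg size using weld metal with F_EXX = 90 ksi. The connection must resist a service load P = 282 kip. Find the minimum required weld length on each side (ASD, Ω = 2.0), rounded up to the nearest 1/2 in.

L = 15 in on each side

Throat t_e = 0.707 × 0.5 = 0.3535 in.
r_n/Ω = (0.6 × 90 × 0.3535) / 2.0 = 9.544 kip/in.
L_req = P / (r_n/Ω) = 282 / 9.544 = 29.55 in total.
Per side: 29.55 / 2 = 14.77 in.
Round up → use L = 15 in on each side.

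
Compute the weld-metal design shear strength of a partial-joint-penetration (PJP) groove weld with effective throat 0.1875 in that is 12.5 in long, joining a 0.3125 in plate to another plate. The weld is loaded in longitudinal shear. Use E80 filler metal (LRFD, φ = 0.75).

E80XX → F_EXX = 80 ksi.
Effective throat (given) t_e = 0.1875 in.
A_we = 0.1875 × 12.5 = 2.344 in².
F_nw = 0.6 F_EXX = 48 ksi.
φR_n = 0.75 × 48 × 2.344 = 84.38 kip.

φR_n ≈ 84.4 kip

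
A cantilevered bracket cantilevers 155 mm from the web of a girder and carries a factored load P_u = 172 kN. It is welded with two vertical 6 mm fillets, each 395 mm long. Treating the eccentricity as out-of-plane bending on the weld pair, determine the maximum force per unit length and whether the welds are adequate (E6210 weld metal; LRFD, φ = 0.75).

f_max ≈ 557 N/mm; adequate

E62XX → F_EXX = 620 MPa.
L_w = 2 × 395 = 790 mm; section modulus (unit throat) S = 2 × L²/6 = 52010 mm².
Direct shear f_v = P/L_w = 172×10³/790 = 217.7 N/mm.
Moment M = P × e = 172×10³ × 155 = 26660000 N·mm; bending f_b = M/S = 512.6 N/mm.
f_max = √(f_v² + f_b²) = √(217.7² + 512.6²) = 556.9 N/mm.
φr_n = 0.75 × 0.6 × 620 × (0.707 × 6) = 1184 N/mm → adequate.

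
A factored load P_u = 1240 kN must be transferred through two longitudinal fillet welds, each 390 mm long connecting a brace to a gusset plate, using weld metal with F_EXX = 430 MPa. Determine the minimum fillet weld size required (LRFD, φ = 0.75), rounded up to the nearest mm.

w = 12 mm

Total weld length L = 780 mm.
Required throat t_e = P_u / (φ × 0.6 F_EXX × L) = 1240 / (0.75 × 0.6 × 430 × 780 × 10⁻³) = 8.216 mm.
Required leg w = t_e / 0.707 = 11.62 mm → use 12 mm.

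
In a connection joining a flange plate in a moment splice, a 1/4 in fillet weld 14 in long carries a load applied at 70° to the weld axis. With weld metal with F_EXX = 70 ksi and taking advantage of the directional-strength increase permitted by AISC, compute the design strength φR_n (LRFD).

φR_n ≈ 113 kips

t_e = 0.707 × 0.25 = 0.1767 in; A_we = 0.1767 × 14 = 2.474 in².
Directional factor: 1.0 + 0.5 sin^1.5(70°) = 1.455.
F_nw = 0.6 × 70 × 1.455 = 61.13 ksi.
φR_n = 0.75 × 61.13 × 2.474 = 113.4 kips.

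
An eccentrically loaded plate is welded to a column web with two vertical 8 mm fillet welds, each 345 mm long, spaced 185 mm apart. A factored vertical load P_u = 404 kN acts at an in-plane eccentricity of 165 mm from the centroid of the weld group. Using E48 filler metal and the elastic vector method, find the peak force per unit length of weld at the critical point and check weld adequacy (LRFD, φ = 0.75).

f_max ≈ 1400 N/mm; NOT adequate

E48XX → F_EXX = 480 MPa.
Total weld length L_w = 690 mm. Treat welds as unit-width lines.
Polar moment about centroid: J = 2[d³/12 + d(b/2)²] = 2[345³/12 + 345×92.5²] = 12750000 mm³.
Direct shear f_v = P/L_w = 404×10³ / 690 = 585.5 N/mm (vertical).
Torsion M = P·e = 404×10³ × 165 = 66660000 N·mm.
Critical point at (x, y) = (92.5, 172.5) from centroid. f_tx = M·y/J = 902 N/mm; f_ty = M·x/J = 483.7 N/mm.
Resultant f_max = √[f_tx² + (f_v + f_ty)²] = √[902² + (585.5 + 483.7)²] = 1399 N/mm.
Capacity per unit length: φr_n = 0.75 × 0.6 × 480 × (0.707 × 8) = 1222 N/mm.
1399 > 1222 → NOT adequate.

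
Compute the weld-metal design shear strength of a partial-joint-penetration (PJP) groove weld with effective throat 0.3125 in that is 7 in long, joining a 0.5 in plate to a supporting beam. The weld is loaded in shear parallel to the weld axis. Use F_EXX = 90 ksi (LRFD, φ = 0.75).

Effective throat (given) t_e = 0.3125 in.
A_we = 0.3125 × 7 = 2.188 in².
F_nw = 0.6 F_EXX = 54 ksi.
φR_n = 0.75 × 54 × 2.188 = 88.59 kips.

φR_n ≈ 88.6 kips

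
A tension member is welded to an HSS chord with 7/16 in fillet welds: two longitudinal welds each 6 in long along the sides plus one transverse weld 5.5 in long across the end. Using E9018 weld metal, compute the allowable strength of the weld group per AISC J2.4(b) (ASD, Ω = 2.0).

R_n/Ω ≈ 154 kips

E90XX → F_EXX = 90 ksi.
t_e = 0.707 × 0.4375 = 0.3093 in.
R_nwl = 0.6 × 90 × 0.3093 × 12 = 200.4 kips (longitudinal, 2 welds).
R_nwt = 0.6 × 90 × 0.3093 × 5.5 = 91.87 kips (transverse, base value).
(i) R_nwl + R_nwt = 292.3 kips; (ii) 0.85 R_nwl + 1.5 R_nwt = 308.2 kips.
R_n = max = 308.2 kips [governs: (ii)]; R_n/Ω = 154.1 kips.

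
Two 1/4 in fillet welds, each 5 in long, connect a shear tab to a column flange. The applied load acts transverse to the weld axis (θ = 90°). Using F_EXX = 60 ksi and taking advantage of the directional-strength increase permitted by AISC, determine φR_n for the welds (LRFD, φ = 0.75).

t_e = 0.707 × 0.25 = 0.1767 in; A_we = 0.1767 × 10 = 1.767 in².
Directional factor: 1.0 + 0.5 sin^1.5(90°) = 1.5.
F_nw = 0.6 × 60 × 1.5 = 54 ksi.
φR_n = 0.75 × 54 × 1.767 = 71.58 kip.

φR_n ≈ 71.6 kip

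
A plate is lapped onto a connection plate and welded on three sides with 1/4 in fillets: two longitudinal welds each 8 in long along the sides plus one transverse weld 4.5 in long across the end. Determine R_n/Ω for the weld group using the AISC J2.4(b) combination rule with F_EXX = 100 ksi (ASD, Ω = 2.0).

R_n/Ω ≈ 109 kip

t_e = 0.707 × 0.25 = 0.1767 in.
R_nwl = 0.6 × 100 × 0.1767 × 16 = 169.7 kip (longitudinal, 2 welds).
R_nwt = 0.6 × 100 × 0.1767 × 4.5 = 47.72 kip (transverse, base value).
(i) R_nwl + R_nwt = 217.4 kip; (ii) 0.85 R_nwl + 1.5 R_nwt = 215.8 kip.
R_n = max = 217.4 kip [governs: (i)]; R_n/Ω = 108.7 kip.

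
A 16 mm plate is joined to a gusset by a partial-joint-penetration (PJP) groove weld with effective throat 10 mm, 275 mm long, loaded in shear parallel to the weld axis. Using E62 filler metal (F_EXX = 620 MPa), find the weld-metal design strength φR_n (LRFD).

Effective throat (given) t_e = 10 mm.
A_we = 10 × 275 = 2750 mm².
F_nw = 0.6 F_EXX = 372 MPa.
φR_n = 0.75 × 372 × 2750 × 10⁻³ = 767.2 kN.

φR_n ≈ 767 kN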